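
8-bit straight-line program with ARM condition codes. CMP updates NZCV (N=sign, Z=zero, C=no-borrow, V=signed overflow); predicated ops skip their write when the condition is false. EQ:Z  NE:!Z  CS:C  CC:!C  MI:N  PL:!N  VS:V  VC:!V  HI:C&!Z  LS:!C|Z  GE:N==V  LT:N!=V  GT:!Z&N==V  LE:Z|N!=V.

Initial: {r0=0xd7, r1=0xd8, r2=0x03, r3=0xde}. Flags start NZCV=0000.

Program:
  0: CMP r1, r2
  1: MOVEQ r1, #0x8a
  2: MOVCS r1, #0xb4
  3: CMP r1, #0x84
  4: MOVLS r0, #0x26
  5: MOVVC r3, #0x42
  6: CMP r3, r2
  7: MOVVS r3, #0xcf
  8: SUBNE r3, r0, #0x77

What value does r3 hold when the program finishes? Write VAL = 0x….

VAL = 0x60

0: ✓ CMP  NZCV=1010
1: · MOVEQ
2: ✓ MOVCS  r1←0xb4
3: ✓ CMP  NZCV=0010
4: · MOVLS
5: ✓ MOVVC  r3←0x42
6: ✓ CMP  NZCV=0010
7: · MOVVS
8: ✓ SUBNE  r3←0x60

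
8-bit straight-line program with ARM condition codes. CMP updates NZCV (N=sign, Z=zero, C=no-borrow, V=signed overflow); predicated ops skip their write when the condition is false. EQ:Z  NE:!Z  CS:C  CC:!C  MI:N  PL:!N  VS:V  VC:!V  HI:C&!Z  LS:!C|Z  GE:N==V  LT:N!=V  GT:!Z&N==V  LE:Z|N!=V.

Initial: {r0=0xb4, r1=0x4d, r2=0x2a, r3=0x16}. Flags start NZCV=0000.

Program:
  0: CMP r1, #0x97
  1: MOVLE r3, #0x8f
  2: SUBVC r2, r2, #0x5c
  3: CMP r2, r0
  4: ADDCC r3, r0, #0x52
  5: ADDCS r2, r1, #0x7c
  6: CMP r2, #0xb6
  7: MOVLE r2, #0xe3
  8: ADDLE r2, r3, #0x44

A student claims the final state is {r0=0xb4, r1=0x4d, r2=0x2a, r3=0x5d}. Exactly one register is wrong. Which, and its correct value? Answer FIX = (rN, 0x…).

FIX = (r3, 0x06)

0: ✓ CMP  NZCV=1001
1: · MOVLE
2: · SUBVC
3: ✓ CMP  NZCV=0000
4: ✓ ADDCC  r3←0x06
5: · ADDCS
6: ✓ CMP  NZCV=0000
7: · MOVLE
8: · ADDLE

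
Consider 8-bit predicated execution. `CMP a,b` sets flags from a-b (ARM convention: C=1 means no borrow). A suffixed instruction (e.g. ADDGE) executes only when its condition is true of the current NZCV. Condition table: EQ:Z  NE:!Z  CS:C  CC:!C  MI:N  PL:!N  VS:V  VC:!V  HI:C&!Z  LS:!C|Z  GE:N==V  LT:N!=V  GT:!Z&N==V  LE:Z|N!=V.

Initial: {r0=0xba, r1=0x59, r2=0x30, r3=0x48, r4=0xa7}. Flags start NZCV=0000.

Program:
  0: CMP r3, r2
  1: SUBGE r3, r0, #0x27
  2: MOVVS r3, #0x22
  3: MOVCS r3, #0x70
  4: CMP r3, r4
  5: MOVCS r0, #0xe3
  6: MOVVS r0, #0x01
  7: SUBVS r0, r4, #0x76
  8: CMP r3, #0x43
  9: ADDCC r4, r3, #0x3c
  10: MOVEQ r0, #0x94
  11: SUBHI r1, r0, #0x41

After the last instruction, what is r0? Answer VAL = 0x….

[0] flags=0010 → (cmp)
[1] flags=0010 GE?T → r3=0x93
[2] flags=0010 VS?F → skip
[3] flags=0010 CS?T → r3=0x70
[4] flags=1001 → (cmp)
[5] flags=1001 CS?F → skip
[6] flags=1001 VS?T → r0=0x01
[7] flags=1001 VS?T → r0=0x31
[8] flags=0010 → (cmp)
[9] flags=0010 CC?F → skip
[10] flags=0010 EQ?F → skip
[11] flags=0010 HI?T → r1=0xf0

VAL = 0x31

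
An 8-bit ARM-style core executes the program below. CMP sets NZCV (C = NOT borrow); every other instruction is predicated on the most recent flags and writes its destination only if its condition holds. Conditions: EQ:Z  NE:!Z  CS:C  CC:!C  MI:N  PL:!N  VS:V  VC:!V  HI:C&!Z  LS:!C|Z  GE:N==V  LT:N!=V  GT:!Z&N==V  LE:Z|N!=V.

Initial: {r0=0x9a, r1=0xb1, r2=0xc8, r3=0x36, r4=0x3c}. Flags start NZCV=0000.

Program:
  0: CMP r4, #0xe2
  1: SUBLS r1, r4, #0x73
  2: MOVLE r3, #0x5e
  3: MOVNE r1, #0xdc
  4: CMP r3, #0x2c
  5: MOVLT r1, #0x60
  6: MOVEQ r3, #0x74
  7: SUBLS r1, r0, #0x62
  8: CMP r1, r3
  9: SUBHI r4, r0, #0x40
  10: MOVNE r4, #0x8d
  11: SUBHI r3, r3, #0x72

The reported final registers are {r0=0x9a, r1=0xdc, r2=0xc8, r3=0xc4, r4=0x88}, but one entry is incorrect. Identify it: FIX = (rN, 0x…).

FIX = (r4, 0x8d)

[0] flags=0000 → (cmp)
[1] flags=0000 LS?T → r1=0xc9
[2] flags=0000 LE?F → skip
[3] flags=0000 NE?T → r1=0xdc
[4] flags=0010 → (cmp)
[5] flags=0010 LT?F → skip
[6] flags=0010 EQ?F → skip
[7] flags=0010 LS?F → skip
[8] flags=1010 → (cmp)
[9] flags=1010 HI?T → r4=0x5a
[10] flags=1010 NE?T → r4=0x8d
[11] flags=1010 HI?T → r3=0xc4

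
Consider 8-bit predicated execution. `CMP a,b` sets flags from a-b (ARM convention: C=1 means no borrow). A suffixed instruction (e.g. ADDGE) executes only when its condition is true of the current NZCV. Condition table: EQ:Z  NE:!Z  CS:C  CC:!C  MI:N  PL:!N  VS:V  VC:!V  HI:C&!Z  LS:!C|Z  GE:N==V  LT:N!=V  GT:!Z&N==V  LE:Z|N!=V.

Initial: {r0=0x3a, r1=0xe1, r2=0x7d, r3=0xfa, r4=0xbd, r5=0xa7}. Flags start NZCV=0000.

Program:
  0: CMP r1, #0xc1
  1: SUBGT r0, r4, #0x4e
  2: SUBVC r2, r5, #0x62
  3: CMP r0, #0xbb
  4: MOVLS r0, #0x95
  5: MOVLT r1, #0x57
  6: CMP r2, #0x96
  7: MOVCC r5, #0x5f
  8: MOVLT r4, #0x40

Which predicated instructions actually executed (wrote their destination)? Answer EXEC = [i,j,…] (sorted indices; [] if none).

EXEC = [1,2,4,7]

[0] flags=0010 → (cmp)
[1] flags=0010 GT?T → r0=0x6f
[2] flags=0010 VC?T → r2=0x45
[3] flags=1001 → (cmp)
[4] flags=1001 LS?T → r0=0x95
[5] flags=1001 LT?F → skip
[6] flags=1001 → (cmp)
[7] flags=1001 CC?T → r5=0x5f
[8] flags=1001 LT?F → skip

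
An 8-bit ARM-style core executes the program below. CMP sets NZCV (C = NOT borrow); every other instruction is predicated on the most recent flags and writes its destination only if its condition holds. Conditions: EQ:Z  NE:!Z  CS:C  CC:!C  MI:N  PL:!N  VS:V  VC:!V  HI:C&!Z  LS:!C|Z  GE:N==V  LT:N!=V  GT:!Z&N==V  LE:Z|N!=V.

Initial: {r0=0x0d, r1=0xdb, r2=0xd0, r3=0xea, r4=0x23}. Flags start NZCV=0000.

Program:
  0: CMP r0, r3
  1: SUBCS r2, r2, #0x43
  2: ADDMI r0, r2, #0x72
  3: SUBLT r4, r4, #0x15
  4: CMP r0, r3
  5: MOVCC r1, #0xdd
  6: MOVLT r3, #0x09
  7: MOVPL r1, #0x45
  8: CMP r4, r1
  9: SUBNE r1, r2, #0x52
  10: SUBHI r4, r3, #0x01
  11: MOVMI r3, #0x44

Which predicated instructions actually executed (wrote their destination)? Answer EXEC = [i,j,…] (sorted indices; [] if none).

EXEC = [5,7,9,11]

[0] flags=0000 → (cmp)
[1] flags=0000 CS?F → skip
[2] flags=0000 MI?F → skip
[3] flags=0000 LT?F → skip
[4] flags=0000 → (cmp)
[5] flags=0000 CC?T → r1=0xdd
[6] flags=0000 LT?F → skip
[7] flags=0000 PL?T → r1=0x45
[8] flags=1000 → (cmp)
[9] flags=1000 NE?T → r1=0x7e
[10] flags=1000 HI?F → skip
[11] flags=1000 MI?T → r3=0x44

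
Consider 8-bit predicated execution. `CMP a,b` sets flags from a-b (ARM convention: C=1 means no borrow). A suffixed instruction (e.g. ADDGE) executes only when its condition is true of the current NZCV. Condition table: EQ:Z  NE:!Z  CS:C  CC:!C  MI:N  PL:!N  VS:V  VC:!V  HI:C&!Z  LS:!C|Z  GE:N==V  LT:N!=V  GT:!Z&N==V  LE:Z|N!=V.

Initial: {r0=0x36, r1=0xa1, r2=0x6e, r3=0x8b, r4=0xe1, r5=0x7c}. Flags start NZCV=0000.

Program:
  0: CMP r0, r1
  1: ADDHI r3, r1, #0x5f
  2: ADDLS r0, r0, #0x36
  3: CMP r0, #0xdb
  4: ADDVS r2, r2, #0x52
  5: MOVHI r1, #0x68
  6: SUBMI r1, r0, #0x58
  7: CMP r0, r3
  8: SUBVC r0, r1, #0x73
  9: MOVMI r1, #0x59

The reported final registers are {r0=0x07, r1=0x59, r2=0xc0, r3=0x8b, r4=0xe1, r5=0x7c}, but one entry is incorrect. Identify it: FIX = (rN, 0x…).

FIX = (r0, 0x6c)

[0] flags=1001 → (cmp)
[1] flags=1001 HI?F → skip
[2] flags=1001 LS?T → r0=0x6c
[3] flags=1001 → (cmp)
[4] flags=1001 VS?T → r2=0xc0
[5] flags=1001 HI?F → skip
[6] flags=1001 MI?T → r1=0x14
[7] flags=1001 → (cmp)
[8] flags=1001 VC?F → skip
[9] flags=1001 MI?T → r1=0x59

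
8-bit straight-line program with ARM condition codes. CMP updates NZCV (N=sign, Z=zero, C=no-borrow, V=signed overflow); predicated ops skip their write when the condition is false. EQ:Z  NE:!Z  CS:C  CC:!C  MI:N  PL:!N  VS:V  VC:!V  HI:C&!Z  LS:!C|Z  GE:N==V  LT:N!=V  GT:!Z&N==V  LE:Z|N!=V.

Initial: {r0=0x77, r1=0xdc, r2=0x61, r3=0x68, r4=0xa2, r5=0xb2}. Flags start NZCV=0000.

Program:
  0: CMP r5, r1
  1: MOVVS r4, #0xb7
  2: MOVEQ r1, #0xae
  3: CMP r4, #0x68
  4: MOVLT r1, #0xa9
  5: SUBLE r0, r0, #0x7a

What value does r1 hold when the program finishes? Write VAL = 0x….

VAL = 0xa9

[0] flags=1000 → (cmp)
[1] flags=1000 VS?F → skip
[2] flags=1000 EQ?F → skip
[3] flags=0011 → (cmp)
[4] flags=0011 LT?T → r1=0xa9
[5] flags=0011 LE?T → r0=0xfd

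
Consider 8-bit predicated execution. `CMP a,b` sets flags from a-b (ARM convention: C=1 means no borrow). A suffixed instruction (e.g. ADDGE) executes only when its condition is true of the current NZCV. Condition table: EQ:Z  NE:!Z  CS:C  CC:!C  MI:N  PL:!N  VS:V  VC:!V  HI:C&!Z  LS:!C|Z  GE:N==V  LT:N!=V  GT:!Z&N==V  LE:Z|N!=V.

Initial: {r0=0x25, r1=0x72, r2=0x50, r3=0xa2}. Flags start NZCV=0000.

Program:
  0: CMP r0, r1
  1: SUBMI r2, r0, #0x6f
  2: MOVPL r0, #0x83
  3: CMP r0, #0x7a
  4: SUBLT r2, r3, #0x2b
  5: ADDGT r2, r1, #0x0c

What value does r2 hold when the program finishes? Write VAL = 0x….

[0] flags=1000 → (cmp)
[1] flags=1000 MI?T → r2=0xb6
[2] flags=1000 PL?F → skip
[3] flags=1000 → (cmp)
[4] flags=1000 LT?T → r2=0x77
[5] flags=1000 GT?F → skip

VAL = 0x77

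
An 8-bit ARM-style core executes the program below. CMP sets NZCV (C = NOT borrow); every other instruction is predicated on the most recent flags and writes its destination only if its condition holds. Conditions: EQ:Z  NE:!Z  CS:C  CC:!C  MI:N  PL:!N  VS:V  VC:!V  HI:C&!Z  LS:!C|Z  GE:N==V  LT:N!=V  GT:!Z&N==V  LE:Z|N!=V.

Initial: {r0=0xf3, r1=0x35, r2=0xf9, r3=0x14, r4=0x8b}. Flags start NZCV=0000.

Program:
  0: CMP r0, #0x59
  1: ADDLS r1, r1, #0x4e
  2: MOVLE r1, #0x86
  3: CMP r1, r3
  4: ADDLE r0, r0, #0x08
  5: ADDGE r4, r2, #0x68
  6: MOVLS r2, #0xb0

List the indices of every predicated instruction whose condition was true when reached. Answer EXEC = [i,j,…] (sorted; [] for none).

[0] flags=1010 → (cmp)
[1] flags=1010 LS?F → skip
[2] flags=1010 LE?T → r1=0x86
[3] flags=0011 → (cmp)
[4] flags=0011 LE?T → r0=0xfb
[5] flags=0011 GE?F → skip
[6] flags=0011 LS?F → skip

EXEC = [2,4]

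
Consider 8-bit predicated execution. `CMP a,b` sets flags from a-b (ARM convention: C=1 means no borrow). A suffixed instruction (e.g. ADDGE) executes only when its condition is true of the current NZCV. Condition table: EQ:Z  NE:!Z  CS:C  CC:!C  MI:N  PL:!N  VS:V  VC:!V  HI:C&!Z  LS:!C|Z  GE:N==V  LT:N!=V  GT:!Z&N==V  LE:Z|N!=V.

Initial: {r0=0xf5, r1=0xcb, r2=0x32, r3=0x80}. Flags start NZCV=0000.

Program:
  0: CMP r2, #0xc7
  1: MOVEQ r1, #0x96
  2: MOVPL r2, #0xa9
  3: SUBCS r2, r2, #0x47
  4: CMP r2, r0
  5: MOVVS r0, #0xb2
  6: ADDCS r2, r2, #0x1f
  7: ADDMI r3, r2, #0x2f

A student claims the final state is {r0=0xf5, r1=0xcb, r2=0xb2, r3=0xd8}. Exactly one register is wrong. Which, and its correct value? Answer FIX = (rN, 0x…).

FIX = (r2, 0xa9)

0: ✓ CMP  NZCV=0000
1: · MOVEQ
2: ✓ MOVPL  r2←0xa9
3: · SUBCS
4: ✓ CMP  NZCV=1000
5: · MOVVS
6: · ADDCS
7: ✓ ADDMI  r3←0xd8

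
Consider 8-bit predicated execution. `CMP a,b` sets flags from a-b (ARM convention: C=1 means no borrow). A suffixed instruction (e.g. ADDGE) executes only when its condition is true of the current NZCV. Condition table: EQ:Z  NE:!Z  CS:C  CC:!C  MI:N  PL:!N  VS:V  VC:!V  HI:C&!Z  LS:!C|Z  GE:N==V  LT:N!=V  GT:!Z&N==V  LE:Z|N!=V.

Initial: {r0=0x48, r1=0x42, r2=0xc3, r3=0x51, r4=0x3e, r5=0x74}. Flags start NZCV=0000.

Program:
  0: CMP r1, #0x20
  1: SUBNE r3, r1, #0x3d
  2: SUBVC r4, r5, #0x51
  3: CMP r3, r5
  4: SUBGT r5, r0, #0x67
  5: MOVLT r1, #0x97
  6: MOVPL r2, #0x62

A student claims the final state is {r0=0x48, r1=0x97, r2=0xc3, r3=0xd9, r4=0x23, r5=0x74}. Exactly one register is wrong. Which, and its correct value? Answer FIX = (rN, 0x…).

0: ✓ CMP  NZCV=0010
1: ✓ SUBNE  r3←0x05
2: ✓ SUBVC  r4←0x23
3: ✓ CMP  NZCV=1000
4: · SUBGT
5: ✓ MOVLT  r1←0x97
6: · MOVPL

FIX = (r3, 0x05)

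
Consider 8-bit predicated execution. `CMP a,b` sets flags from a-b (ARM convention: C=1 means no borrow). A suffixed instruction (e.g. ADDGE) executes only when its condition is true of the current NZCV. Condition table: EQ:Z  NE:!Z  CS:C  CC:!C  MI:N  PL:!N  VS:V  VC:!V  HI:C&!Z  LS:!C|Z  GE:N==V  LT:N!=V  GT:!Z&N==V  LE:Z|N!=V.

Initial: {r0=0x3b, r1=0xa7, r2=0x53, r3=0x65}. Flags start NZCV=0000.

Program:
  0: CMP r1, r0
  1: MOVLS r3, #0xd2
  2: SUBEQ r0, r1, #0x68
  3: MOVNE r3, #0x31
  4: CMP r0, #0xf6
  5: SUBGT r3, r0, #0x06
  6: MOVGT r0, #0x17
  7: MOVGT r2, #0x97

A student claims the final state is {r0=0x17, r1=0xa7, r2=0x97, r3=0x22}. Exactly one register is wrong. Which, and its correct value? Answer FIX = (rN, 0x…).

[0] flags=0011 → (cmp)
[1] flags=0011 LS?F → skip
[2] flags=0011 EQ?F → skip
[3] flags=0011 NE?T → r3=0x31
[4] flags=0000 → (cmp)
[5] flags=0000 GT?T → r3=0x35
[6] flags=0000 GT?T → r0=0x17
[7] flags=0000 GT?T → r2=0x97

FIX = (r3, 0x35)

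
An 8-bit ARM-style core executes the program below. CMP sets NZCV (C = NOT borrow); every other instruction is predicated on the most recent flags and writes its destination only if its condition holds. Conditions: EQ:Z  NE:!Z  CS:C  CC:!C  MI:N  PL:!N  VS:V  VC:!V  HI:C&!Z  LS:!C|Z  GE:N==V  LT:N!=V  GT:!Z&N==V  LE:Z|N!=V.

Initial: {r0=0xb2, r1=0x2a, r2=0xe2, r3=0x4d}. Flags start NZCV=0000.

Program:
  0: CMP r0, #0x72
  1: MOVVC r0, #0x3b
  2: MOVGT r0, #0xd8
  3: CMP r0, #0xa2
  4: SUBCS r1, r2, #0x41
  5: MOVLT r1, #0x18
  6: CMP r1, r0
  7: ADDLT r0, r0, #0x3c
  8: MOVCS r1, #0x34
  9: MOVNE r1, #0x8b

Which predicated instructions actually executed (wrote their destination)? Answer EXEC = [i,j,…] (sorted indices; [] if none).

EXEC = [4,7,9]

0: ✓ CMP  NZCV=0011
1: · MOVVC
2: · MOVGT
3: ✓ CMP  NZCV=0010
4: ✓ SUBCS  r1←0xa1
5: · MOVLT
6: ✓ CMP  NZCV=1000
7: ✓ ADDLT  r0←0xee
8: · MOVCS
9: ✓ MOVNE  r1←0x8b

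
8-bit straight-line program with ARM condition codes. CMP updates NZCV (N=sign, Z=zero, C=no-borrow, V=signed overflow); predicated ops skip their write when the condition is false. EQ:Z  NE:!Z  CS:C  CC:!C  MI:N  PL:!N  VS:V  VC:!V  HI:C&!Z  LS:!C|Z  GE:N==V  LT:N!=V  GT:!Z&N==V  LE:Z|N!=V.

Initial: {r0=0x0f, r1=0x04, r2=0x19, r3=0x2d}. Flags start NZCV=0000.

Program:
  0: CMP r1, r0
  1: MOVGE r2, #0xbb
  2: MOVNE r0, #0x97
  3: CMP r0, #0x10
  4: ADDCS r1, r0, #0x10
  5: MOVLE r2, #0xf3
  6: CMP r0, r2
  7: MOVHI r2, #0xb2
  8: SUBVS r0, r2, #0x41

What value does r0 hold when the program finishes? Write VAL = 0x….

[0] flags=1000 → (cmp)
[1] flags=1000 GE?F → skip
[2] flags=1000 NE?T → r0=0x97
[3] flags=1010 → (cmp)
[4] flags=1010 CS?T → r1=0xa7
[5] flags=1010 LE?T → r2=0xf3
[6] flags=1000 → (cmp)
[7] flags=1000 HI?F → skip
[8] flags=1000 VS?F → skip

VAL = 0x97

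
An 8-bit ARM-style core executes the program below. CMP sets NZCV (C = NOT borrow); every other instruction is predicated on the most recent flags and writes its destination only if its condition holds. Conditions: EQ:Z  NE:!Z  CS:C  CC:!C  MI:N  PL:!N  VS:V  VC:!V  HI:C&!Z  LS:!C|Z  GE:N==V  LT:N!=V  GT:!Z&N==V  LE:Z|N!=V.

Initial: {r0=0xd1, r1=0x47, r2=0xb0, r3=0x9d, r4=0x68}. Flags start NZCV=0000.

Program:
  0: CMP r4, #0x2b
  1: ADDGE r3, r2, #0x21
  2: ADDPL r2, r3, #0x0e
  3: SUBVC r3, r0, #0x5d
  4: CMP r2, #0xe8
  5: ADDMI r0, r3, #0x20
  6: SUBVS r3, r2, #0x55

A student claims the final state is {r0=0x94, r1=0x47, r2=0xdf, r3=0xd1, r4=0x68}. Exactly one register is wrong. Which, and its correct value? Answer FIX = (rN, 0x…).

FIX = (r3, 0x74)

[0] flags=0010 → (cmp)
[1] flags=0010 GE?T → r3=0xd1
[2] flags=0010 PL?T → r2=0xdf
[3] flags=0010 VC?T → r3=0x74
[4] flags=1000 → (cmp)
[5] flags=1000 MI?T → r0=0x94
[6] flags=1000 VS?F → skip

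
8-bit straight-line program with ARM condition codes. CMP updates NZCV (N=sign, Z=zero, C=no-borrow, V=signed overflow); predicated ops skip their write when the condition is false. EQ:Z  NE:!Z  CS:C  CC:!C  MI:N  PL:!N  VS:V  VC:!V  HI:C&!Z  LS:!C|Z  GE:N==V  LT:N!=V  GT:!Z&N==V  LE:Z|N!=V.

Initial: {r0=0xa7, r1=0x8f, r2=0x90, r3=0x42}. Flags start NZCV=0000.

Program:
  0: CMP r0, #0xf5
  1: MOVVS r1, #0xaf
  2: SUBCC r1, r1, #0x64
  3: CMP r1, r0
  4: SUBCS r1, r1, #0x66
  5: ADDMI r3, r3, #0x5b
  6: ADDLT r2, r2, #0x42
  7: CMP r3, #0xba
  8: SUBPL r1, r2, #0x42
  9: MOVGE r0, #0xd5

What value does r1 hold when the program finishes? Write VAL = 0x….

[0] flags=1000 → (cmp)
[1] flags=1000 VS?F → skip
[2] flags=1000 CC?T → r1=0x2b
[3] flags=1001 → (cmp)
[4] flags=1001 CS?F → skip
[5] flags=1001 MI?T → r3=0x9d
[6] flags=1001 LT?F → skip
[7] flags=1000 → (cmp)
[8] flags=1000 PL?F → skip
[9] flags=1000 GE?F → skip

VAL = 0x2b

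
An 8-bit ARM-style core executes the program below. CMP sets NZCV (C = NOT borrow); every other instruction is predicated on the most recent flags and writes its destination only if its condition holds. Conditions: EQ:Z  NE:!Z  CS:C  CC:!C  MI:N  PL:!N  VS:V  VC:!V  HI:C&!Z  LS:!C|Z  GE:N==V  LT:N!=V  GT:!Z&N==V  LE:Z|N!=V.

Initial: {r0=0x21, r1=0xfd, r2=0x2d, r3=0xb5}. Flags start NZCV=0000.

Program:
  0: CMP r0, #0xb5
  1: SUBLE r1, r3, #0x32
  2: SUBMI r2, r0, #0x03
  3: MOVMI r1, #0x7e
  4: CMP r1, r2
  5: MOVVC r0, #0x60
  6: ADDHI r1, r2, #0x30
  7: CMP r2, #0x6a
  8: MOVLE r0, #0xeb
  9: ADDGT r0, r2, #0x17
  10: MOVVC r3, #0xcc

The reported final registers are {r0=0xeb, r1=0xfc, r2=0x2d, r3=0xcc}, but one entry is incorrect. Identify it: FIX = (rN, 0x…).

[0] flags=0000 → (cmp)
[1] flags=0000 LE?F → skip
[2] flags=0000 MI?F → skip
[3] flags=0000 MI?F → skip
[4] flags=1010 → (cmp)
[5] flags=1010 VC?T → r0=0x60
[6] flags=1010 HI?T → r1=0x5d
[7] flags=1000 → (cmp)
[8] flags=1000 LE?T → r0=0xeb
[9] flags=1000 GT?F → skip
[10] flags=1000 VC?T → r3=0xcc

FIX = (r1, 0x5d)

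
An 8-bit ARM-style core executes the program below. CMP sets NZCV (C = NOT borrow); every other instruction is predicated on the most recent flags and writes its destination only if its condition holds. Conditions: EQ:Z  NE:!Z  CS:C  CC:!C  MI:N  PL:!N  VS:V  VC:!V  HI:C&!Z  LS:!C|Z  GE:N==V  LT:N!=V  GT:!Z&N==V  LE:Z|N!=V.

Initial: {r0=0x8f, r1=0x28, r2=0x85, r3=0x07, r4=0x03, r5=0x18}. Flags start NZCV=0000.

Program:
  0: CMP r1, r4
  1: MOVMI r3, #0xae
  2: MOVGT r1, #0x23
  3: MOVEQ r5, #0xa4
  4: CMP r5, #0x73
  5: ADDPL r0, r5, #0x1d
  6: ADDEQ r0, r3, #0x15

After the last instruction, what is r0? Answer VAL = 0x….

VAL = 0x8f

0: ✓ CMP  NZCV=0010
1: · MOVMI
2: ✓ MOVGT  r1←0x23
3: · MOVEQ
4: ✓ CMP  NZCV=1000
5: · ADDPL
6: · ADDEQ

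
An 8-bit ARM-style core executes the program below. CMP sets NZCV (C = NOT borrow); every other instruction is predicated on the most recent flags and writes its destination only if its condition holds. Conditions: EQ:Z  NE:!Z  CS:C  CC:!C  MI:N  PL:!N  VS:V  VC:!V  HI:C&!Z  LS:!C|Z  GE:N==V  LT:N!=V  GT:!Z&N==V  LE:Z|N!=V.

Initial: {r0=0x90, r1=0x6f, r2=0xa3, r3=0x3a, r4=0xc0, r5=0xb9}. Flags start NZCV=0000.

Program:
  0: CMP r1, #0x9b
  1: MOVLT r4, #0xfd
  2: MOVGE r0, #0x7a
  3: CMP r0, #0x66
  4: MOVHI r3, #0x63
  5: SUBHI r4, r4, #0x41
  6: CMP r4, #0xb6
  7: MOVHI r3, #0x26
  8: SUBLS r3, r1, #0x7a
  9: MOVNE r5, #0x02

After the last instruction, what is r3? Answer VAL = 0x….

[0] flags=1001 → (cmp)
[1] flags=1001 LT?F → skip
[2] flags=1001 GE?T → r0=0x7a
[3] flags=0010 → (cmp)
[4] flags=0010 HI?T → r3=0x63
[5] flags=0010 HI?T → r4=0x7f
[6] flags=1001 → (cmp)
[7] flags=1001 HI?F → skip
[8] flags=1001 LS?T → r3=0xf5
[9] flags=1001 NE?T → r5=0x02

VAL = 0xf5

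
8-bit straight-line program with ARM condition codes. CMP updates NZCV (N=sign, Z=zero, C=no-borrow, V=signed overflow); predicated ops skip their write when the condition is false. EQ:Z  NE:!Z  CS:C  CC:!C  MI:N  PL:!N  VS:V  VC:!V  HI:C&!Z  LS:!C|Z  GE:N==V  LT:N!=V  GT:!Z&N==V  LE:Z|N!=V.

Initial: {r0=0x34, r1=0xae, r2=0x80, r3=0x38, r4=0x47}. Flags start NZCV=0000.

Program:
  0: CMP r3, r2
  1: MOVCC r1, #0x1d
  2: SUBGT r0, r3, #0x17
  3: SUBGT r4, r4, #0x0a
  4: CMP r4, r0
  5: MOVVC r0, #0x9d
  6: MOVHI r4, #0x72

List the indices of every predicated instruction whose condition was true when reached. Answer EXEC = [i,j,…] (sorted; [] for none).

EXEC = [1,2,3,5,6]

0: ✓ CMP  NZCV=1001
1: ✓ MOVCC  r1←0x1d
2: ✓ SUBGT  r0←0x21
3: ✓ SUBGT  r4←0x3d
4: ✓ CMP  NZCV=0010
5: ✓ MOVVC  r0←0x9d
6: ✓ MOVHI  r4←0x72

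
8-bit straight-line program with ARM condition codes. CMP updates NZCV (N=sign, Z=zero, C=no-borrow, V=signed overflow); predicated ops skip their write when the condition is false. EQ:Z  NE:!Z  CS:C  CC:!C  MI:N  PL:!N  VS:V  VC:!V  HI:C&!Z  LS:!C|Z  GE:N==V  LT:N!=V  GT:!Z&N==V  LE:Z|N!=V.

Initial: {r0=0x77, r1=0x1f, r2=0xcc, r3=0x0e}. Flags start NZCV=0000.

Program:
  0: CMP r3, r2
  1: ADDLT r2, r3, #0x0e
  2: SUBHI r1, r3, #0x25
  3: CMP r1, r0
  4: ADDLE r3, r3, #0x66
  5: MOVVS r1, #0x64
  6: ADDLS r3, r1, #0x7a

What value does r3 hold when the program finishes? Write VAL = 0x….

0: ✓ CMP  NZCV=0000
1: · ADDLT
2: · SUBHI
3: ✓ CMP  NZCV=1000
4: ✓ ADDLE  r3←0x74
5: · MOVVS
6: ✓ ADDLS  r3←0x99

VAL = 0x99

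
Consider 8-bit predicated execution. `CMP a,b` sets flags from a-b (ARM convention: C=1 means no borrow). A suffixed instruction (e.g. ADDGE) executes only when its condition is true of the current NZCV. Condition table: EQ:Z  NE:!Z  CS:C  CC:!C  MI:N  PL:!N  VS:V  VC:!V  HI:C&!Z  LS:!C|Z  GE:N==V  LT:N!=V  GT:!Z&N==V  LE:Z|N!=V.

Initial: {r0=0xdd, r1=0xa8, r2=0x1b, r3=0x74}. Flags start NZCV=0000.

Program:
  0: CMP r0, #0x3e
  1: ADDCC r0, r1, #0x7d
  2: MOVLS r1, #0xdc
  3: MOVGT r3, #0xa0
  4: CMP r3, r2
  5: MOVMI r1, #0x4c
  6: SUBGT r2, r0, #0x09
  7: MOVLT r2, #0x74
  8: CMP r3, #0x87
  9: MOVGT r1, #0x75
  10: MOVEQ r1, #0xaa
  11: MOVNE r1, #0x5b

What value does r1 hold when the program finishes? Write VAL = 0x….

VAL = 0x5b

[0] flags=1010 → (cmp)
[1] flags=1010 CC?F → skip
[2] flags=1010 LS?F → skip
[3] flags=1010 GT?F → skip
[4] flags=0010 → (cmp)
[5] flags=0010 MI?F → skip
[6] flags=0010 GT?T → r2=0xd4
[7] flags=0010 LT?F → skip
[8] flags=1001 → (cmp)
[9] flags=1001 GT?T → r1=0x75
[10] flags=1001 EQ?F → skip
[11] flags=1001 NE?T → r1=0x5b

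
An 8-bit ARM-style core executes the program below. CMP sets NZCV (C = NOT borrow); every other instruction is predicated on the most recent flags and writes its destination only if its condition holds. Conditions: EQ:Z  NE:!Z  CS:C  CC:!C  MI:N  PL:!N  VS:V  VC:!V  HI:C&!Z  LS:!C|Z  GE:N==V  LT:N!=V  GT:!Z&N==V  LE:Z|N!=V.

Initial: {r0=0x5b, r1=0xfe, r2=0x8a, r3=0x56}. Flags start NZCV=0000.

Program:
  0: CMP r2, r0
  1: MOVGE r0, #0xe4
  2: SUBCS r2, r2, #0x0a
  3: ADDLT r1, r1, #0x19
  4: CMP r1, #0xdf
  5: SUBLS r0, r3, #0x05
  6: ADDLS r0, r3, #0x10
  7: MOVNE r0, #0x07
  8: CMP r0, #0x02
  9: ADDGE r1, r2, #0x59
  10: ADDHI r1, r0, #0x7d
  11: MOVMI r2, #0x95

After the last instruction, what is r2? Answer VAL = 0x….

[0] flags=0011 → (cmp)
[1] flags=0011 GE?F → skip
[2] flags=0011 CS?T → r2=0x80
[3] flags=0011 LT?T → r1=0x17
[4] flags=0000 → (cmp)
[5] flags=0000 LS?T → r0=0x51
[6] flags=0000 LS?T → r0=0x66
[7] flags=0000 NE?T → r0=0x07
[8] flags=0010 → (cmp)
[9] flags=0010 GE?T → r1=0xd9
[10] flags=0010 HI?T → r1=0x84
[11] flags=0010 MI?F → skip

VAL = 0x80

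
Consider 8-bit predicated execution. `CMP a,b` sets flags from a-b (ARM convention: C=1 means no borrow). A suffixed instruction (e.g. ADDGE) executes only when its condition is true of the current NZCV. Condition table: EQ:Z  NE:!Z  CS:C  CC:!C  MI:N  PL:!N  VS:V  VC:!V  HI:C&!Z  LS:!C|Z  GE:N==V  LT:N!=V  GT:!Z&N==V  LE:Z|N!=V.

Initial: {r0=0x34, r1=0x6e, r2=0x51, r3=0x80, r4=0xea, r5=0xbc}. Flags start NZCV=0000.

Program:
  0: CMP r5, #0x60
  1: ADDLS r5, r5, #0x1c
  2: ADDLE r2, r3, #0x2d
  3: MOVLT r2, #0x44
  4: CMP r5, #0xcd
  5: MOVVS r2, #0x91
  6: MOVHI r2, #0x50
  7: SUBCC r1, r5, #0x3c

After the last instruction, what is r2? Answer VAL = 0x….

VAL = 0x44

0: ✓ CMP  NZCV=0011
1: · ADDLS
2: ✓ ADDLE  r2←0xad
3: ✓ MOVLT  r2←0x44
4: ✓ CMP  NZCV=1000
5: · MOVVS
6: · MOVHI
7: ✓ SUBCC  r1←0x80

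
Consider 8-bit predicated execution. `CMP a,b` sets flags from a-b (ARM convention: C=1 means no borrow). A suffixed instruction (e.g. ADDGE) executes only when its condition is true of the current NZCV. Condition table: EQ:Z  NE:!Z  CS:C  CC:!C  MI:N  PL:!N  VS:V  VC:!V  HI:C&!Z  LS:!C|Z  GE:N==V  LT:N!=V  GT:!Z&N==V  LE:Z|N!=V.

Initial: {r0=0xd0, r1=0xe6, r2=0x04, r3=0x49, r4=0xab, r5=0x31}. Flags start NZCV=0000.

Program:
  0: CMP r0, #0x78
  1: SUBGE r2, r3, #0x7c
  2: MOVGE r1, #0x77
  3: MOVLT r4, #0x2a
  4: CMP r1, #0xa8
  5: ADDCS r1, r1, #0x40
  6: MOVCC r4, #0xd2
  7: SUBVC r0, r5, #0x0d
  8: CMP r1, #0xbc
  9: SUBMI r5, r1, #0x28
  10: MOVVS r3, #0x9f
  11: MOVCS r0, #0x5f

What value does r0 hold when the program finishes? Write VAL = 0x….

[0] flags=0011 → (cmp)
[1] flags=0011 GE?F → skip
[2] flags=0011 GE?F → skip
[3] flags=0011 LT?T → r4=0x2a
[4] flags=0010 → (cmp)
[5] flags=0010 CS?T → r1=0x26
[6] flags=0010 CC?F → skip
[7] flags=0010 VC?T → r0=0x24
[8] flags=0000 → (cmp)
[9] flags=0000 MI?F → skip
[10] flags=0000 VS?F → skip
[11] flags=0000 CS?F → skip

VAL = 0x24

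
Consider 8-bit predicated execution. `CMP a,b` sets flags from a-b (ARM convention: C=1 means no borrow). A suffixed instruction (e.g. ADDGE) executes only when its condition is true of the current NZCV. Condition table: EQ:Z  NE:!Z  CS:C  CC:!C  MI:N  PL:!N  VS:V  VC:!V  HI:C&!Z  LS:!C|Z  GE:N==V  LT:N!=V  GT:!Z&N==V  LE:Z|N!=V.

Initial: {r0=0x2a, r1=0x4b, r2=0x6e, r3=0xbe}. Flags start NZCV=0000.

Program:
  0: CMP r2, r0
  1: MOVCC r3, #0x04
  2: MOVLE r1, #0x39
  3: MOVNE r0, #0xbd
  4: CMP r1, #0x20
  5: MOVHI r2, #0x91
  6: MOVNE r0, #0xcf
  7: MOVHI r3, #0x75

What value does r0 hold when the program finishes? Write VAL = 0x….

[0] flags=0010 → (cmp)
[1] flags=0010 CC?F → skip
[2] flags=0010 LE?F → skip
[3] flags=0010 NE?T → r0=0xbd
[4] flags=0010 → (cmp)
[5] flags=0010 HI?T → r2=0x91
[6] flags=0010 NE?T → r0=0xcf
[7] flags=0010 HI?T → r3=0x75

VAL = 0xcf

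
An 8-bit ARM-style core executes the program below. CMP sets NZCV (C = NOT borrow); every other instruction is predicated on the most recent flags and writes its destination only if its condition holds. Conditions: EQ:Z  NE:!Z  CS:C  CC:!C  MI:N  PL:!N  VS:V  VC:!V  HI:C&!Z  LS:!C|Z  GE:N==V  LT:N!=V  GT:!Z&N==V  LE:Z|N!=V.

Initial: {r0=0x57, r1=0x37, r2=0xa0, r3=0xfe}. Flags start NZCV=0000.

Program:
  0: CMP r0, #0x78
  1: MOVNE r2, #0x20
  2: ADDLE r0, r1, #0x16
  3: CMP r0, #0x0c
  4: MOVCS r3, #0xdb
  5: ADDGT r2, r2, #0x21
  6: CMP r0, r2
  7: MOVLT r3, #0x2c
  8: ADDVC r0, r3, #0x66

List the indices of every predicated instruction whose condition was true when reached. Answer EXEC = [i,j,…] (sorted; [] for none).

[0] flags=1000 → (cmp)
[1] flags=1000 NE?T → r2=0x20
[2] flags=1000 LE?T → r0=0x4d
[3] flags=0010 → (cmp)
[4] flags=0010 CS?T → r3=0xdb
[5] flags=0010 GT?T → r2=0x41
[6] flags=0010 → (cmp)
[7] flags=0010 LT?F → skip
[8] flags=0010 VC?T → r0=0x41

EXEC = [1,2,4,5,8]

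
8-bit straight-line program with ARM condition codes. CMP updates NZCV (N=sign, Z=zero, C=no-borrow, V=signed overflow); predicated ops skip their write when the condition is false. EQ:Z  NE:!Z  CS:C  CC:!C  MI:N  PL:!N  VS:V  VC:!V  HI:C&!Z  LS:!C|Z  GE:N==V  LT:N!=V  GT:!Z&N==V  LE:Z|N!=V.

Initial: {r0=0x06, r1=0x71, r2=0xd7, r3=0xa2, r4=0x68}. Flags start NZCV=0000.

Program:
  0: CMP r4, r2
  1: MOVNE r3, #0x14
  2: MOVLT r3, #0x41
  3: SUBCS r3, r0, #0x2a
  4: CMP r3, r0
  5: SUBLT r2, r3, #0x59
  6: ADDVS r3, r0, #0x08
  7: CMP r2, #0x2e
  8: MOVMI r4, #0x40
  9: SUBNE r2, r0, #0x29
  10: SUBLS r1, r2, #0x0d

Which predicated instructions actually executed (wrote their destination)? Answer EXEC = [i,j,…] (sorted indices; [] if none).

0: ✓ CMP  NZCV=1001
1: ✓ MOVNE  r3←0x14
2: · MOVLT
3: · SUBCS
4: ✓ CMP  NZCV=0010
5: · SUBLT
6: · ADDVS
7: ✓ CMP  NZCV=1010
8: ✓ MOVMI  r4←0x40
9: ✓ SUBNE  r2←0xdd
10: · SUBLS

EXEC = [1,8,9]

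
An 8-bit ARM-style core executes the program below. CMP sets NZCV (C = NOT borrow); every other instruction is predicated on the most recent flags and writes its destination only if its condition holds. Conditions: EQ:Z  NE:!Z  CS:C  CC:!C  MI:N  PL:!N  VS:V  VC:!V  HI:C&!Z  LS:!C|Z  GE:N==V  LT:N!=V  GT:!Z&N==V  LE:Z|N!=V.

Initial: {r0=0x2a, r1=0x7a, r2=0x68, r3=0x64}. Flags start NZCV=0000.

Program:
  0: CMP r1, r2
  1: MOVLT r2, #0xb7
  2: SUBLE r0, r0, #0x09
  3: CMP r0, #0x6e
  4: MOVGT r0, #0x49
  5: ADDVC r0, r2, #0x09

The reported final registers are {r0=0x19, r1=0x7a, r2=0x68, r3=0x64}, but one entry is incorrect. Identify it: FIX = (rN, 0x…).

0: ✓ CMP  NZCV=0010
1: · MOVLT
2: · SUBLE
3: ✓ CMP  NZCV=1000
4: · MOVGT
5: ✓ ADDVC  r0←0x71

FIX = (r0, 0x71)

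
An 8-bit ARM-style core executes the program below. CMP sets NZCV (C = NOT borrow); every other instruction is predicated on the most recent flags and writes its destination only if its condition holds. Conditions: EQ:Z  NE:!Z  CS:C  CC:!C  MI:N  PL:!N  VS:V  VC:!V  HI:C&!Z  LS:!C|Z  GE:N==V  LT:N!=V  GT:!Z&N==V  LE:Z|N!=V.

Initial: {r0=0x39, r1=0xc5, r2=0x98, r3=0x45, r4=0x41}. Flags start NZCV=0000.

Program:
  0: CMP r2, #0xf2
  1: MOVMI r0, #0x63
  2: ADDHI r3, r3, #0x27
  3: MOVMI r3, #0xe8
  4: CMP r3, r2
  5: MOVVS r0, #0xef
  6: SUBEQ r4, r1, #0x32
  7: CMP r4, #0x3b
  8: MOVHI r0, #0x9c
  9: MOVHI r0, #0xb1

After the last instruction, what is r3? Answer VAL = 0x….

VAL = 0xe8

[0] flags=1000 → (cmp)
[1] flags=1000 MI?T → r0=0x63
[2] flags=1000 HI?F → skip
[3] flags=1000 MI?T → r3=0xe8
[4] flags=0010 → (cmp)
[5] flags=0010 VS?F → skip
[6] flags=0010 EQ?F → skip
[7] flags=0010 → (cmp)
[8] flags=0010 HI?T → r0=0x9c
[9] flags=0010 HI?T → r0=0xb1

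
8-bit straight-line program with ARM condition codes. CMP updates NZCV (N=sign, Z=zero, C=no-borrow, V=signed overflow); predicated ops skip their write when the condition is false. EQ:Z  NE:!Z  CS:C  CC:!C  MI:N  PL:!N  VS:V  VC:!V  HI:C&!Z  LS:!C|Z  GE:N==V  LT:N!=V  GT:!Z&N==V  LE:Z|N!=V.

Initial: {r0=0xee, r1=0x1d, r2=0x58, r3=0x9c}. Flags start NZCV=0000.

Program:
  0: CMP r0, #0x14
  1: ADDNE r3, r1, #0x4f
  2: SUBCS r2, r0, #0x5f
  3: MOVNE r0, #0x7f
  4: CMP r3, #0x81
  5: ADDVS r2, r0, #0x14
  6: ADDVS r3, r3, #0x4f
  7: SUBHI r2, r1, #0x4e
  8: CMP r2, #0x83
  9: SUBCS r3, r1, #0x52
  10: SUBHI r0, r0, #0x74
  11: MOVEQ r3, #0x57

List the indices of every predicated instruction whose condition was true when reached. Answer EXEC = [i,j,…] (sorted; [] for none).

0: ✓ CMP  NZCV=1010
1: ✓ ADDNE  r3←0x6c
2: ✓ SUBCS  r2←0x8f
3: ✓ MOVNE  r0←0x7f
4: ✓ CMP  NZCV=1001
5: ✓ ADDVS  r2←0x93
6: ✓ ADDVS  r3←0xbb
7: · SUBHI
8: ✓ CMP  NZCV=0010
9: ✓ SUBCS  r3←0xcb
10: ✓ SUBHI  r0←0x0b
11: · MOVEQ

EXEC = [1,2,3,5,6,9,10]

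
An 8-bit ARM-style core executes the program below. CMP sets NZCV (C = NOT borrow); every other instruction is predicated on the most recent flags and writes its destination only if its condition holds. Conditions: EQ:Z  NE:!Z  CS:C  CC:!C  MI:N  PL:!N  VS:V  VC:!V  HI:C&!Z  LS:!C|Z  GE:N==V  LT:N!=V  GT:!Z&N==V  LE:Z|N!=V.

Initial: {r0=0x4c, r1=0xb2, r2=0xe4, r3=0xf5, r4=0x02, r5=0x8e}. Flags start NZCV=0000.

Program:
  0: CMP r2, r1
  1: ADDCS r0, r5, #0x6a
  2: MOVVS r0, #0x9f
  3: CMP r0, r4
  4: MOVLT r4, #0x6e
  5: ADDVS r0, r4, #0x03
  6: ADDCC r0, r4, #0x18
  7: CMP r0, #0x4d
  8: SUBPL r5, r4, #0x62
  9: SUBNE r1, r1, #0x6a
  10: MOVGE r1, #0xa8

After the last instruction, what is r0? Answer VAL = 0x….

VAL = 0xf8

[0] flags=0010 → (cmp)
[1] flags=0010 CS?T → r0=0xf8
[2] flags=0010 VS?F → skip
[3] flags=1010 → (cmp)
[4] flags=1010 LT?T → r4=0x6e
[5] flags=1010 VS?F → skip
[6] flags=1010 CC?F → skip
[7] flags=1010 → (cmp)
[8] flags=1010 PL?F → skip
[9] flags=1010 NE?T → r1=0x48
[10] flags=1010 GE?F → skip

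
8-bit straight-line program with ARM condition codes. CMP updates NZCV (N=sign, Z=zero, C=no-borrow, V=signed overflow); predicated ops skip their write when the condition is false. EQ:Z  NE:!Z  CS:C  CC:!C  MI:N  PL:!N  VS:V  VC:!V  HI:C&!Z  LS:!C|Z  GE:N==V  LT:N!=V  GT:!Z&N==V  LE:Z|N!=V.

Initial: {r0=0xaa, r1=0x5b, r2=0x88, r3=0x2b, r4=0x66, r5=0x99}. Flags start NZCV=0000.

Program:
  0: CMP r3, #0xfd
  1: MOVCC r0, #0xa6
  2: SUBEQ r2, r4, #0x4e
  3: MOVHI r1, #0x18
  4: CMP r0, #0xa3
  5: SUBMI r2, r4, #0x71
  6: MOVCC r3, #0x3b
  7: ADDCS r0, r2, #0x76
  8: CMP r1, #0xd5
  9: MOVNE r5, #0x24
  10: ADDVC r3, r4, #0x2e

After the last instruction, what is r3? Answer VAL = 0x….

[0] flags=0000 → (cmp)
[1] flags=0000 CC?T → r0=0xa6
[2] flags=0000 EQ?F → skip
[3] flags=0000 HI?F → skip
[4] flags=0010 → (cmp)
[5] flags=0010 MI?F → skip
[6] flags=0010 CC?F → skip
[7] flags=0010 CS?T → r0=0xfe
[8] flags=1001 → (cmp)
[9] flags=1001 NE?T → r5=0x24
[10] flags=1001 VC?F → skip

VAL = 0x2b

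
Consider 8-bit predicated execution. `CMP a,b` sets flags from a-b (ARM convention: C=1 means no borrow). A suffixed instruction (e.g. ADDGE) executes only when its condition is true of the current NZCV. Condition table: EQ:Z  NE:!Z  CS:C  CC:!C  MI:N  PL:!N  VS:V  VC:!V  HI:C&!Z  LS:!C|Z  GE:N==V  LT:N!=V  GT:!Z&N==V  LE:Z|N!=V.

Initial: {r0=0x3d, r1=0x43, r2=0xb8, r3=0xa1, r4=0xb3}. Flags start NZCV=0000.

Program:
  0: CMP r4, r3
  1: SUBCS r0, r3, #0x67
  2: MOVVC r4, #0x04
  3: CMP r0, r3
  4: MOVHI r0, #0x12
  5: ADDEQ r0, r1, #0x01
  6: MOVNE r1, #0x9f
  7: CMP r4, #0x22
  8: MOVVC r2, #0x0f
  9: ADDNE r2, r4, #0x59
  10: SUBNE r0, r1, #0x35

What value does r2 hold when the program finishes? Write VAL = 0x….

VAL = 0x5d

0: ✓ CMP  NZCV=0010
1: ✓ SUBCS  r0←0x3a
2: ✓ MOVVC  r4←0x04
3: ✓ CMP  NZCV=1001
4: · MOVHI
5: · ADDEQ
6: ✓ MOVNE  r1←0x9f
7: ✓ CMP  NZCV=1000
8: ✓ MOVVC  r2←0x0f
9: ✓ ADDNE  r2←0x5d
10: ✓ SUBNE  r0←0x6a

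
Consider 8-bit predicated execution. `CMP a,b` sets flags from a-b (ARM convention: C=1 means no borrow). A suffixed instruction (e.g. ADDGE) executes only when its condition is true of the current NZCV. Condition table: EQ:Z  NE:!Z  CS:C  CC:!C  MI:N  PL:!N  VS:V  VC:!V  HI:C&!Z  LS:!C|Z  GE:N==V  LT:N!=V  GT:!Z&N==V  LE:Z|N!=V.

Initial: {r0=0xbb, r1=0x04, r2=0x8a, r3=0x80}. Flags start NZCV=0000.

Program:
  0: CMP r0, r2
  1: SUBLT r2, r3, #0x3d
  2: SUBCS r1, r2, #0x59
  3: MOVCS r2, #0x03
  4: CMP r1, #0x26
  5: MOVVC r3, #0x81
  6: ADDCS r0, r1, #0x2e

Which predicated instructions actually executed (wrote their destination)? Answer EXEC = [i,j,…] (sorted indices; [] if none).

0: ✓ CMP  NZCV=0010
1: · SUBLT
2: ✓ SUBCS  r1←0x31
3: ✓ MOVCS  r2←0x03
4: ✓ CMP  NZCV=0010
5: ✓ MOVVC  r3←0x81
6: ✓ ADDCS  r0←0x5f

EXEC = [2,3,5,6]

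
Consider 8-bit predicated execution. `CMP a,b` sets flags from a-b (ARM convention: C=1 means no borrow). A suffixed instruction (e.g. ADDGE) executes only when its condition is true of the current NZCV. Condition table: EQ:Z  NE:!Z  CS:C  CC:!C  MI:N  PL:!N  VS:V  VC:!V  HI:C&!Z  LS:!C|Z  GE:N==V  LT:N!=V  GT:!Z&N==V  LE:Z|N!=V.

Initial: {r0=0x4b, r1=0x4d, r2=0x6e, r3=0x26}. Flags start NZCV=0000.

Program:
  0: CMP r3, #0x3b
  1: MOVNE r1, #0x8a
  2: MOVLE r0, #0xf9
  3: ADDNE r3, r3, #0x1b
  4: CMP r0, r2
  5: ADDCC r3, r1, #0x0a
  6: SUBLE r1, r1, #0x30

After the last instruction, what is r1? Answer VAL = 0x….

[0] flags=1000 → (cmp)
[1] flags=1000 NE?T → r1=0x8a
[2] flags=1000 LE?T → r0=0xf9
[3] flags=1000 NE?T → r3=0x41
[4] flags=1010 → (cmp)
[5] flags=1010 CC?F → skip
[6] flags=1010 LE?T → r1=0x5a

VAL = 0x5a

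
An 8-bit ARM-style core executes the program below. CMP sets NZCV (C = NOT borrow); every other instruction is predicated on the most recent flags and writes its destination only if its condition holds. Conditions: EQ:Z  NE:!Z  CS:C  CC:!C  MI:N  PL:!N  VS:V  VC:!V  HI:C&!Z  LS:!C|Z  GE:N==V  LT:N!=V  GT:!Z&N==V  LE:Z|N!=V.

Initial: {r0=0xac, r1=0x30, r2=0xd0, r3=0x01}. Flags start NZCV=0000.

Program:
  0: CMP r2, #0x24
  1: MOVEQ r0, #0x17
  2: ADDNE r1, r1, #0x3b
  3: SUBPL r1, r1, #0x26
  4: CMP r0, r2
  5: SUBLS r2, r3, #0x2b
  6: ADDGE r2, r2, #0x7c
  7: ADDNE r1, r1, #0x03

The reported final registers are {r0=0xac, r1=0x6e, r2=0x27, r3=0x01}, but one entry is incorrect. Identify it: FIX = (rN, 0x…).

0: ✓ CMP  NZCV=1010
1: · MOVEQ
2: ✓ ADDNE  r1←0x6b
3: · SUBPL
4: ✓ CMP  NZCV=1000
5: ✓ SUBLS  r2←0xd6
6: · ADDGE
7: ✓ ADDNE  r1←0x6e

FIX = (r2, 0xd6)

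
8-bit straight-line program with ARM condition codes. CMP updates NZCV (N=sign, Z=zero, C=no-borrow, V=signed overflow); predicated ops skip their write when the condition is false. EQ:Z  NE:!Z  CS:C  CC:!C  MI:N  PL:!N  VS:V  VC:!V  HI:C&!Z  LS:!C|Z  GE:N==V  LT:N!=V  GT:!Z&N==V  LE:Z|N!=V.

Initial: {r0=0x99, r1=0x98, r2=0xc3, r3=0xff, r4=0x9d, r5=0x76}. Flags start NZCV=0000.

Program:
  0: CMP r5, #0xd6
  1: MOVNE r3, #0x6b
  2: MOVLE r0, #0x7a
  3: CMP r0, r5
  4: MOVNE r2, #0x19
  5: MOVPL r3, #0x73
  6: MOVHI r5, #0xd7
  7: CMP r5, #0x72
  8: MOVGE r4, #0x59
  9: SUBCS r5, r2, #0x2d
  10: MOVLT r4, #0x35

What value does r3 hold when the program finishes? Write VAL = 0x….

VAL = 0x73

0: ✓ CMP  NZCV=1001
1: ✓ MOVNE  r3←0x6b
2: · MOVLE
3: ✓ CMP  NZCV=0011
4: ✓ MOVNE  r2←0x19
5: ✓ MOVPL  r3←0x73
6: ✓ MOVHI  r5←0xd7
7: ✓ CMP  NZCV=0011
8: · MOVGE
9: ✓ SUBCS  r5←0xec
10: ✓ MOVLT  r4←0x35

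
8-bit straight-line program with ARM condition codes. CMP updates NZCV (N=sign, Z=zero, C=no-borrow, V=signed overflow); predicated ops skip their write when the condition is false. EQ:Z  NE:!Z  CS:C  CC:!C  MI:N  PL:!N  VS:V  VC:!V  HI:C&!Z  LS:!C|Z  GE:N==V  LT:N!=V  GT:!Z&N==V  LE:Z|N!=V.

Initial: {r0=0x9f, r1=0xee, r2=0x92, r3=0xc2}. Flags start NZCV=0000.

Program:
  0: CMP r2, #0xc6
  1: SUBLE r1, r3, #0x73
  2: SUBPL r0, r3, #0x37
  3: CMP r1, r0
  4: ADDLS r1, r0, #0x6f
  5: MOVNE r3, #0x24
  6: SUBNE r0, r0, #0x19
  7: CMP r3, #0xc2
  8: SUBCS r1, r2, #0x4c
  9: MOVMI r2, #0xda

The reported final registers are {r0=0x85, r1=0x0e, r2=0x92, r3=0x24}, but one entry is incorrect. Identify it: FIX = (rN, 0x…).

0: ✓ CMP  NZCV=1000
1: ✓ SUBLE  r1←0x4f
2: · SUBPL
3: ✓ CMP  NZCV=1001
4: ✓ ADDLS  r1←0x0e
5: ✓ MOVNE  r3←0x24
6: ✓ SUBNE  r0←0x86
7: ✓ CMP  NZCV=0000
8: · SUBCS
9: · MOVMI

FIX = (r0, 0x86)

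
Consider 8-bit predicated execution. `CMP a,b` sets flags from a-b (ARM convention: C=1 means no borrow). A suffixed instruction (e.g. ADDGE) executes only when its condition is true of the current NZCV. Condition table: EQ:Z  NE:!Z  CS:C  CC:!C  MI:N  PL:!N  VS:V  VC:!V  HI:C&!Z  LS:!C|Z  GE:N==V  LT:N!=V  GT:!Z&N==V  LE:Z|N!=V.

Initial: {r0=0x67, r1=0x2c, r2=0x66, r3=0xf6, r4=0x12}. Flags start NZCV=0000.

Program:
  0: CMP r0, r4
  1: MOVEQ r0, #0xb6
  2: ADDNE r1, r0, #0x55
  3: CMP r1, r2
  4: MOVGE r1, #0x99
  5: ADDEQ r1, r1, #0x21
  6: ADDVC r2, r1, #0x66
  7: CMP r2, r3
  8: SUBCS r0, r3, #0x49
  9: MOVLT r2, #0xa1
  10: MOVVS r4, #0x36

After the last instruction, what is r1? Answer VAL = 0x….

VAL = 0xbc

0: ✓ CMP  NZCV=0010
1: · MOVEQ
2: ✓ ADDNE  r1←0xbc
3: ✓ CMP  NZCV=0011
4: · MOVGE
5: · ADDEQ
6: · ADDVC
7: ✓ CMP  NZCV=0000
8: · SUBCS
9: · MOVLT
10: · MOVVS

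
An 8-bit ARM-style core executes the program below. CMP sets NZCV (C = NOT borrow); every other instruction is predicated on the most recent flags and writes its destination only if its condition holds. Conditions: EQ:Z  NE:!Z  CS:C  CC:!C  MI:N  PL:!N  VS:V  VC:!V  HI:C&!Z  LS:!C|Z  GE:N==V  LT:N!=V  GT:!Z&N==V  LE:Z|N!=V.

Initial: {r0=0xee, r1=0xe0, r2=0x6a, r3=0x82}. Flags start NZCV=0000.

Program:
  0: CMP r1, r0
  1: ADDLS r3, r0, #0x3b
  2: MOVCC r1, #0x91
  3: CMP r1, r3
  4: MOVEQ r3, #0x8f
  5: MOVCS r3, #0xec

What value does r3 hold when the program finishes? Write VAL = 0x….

VAL = 0xec

[0] flags=1000 → (cmp)
[1] flags=1000 LS?T → r3=0x29
[2] flags=1000 CC?T → r1=0x91
[3] flags=0011 → (cmp)
[4] flags=0011 EQ?F → skip
[5] flags=0011 CS?T → r3=0xec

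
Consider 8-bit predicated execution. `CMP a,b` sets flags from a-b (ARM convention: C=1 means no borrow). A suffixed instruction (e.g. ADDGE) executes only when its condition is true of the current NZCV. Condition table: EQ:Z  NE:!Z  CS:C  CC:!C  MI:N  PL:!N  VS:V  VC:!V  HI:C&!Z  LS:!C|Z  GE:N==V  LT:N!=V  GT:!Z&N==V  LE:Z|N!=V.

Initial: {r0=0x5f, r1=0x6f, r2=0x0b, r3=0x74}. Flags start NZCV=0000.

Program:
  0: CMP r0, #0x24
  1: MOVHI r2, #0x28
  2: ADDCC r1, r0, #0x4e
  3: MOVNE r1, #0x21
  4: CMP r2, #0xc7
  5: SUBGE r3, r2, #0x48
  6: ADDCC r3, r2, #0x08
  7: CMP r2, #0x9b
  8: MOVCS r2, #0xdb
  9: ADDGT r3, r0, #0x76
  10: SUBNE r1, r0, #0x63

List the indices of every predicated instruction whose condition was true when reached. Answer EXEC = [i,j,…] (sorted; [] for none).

0: ✓ CMP  NZCV=0010
1: ✓ MOVHI  r2←0x28
2: · ADDCC
3: ✓ MOVNE  r1←0x21
4: ✓ CMP  NZCV=0000
5: ✓ SUBGE  r3←0xe0
6: ✓ ADDCC  r3←0x30
7: ✓ CMP  NZCV=1001
8: · MOVCS
9: ✓ ADDGT  r3←0xd5
10: ✓ SUBNE  r1←0xfc

EXEC = [1,3,5,6,9,10]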